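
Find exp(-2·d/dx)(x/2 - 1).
\frac{x}{2} - 2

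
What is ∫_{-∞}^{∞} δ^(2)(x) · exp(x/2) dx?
\frac{1}{4}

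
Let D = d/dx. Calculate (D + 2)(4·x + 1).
8 x + 6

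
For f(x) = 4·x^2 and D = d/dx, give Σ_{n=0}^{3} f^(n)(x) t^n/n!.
4 t^{2} + 8 t x + 4 x^{2}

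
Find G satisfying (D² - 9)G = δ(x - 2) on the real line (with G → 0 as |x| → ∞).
-\frac{e^{-3|x - 2|}}{6}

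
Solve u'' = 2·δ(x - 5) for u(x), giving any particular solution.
|x - 5|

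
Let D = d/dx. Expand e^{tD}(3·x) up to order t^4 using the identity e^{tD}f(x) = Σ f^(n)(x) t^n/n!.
3 t + 3 x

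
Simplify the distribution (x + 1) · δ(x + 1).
0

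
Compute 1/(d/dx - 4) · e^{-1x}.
- \frac{e^{- x}}{5}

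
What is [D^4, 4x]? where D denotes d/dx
16D^{3}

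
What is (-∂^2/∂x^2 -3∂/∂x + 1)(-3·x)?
9 - 3 x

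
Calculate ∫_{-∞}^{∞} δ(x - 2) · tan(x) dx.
\tan{\left(2 \right)}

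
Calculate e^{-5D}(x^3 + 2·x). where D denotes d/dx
x^{3} - 15 x^{2} + 77 x - 135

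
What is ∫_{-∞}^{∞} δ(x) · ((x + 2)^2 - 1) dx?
3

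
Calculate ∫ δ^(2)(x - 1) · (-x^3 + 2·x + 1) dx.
-6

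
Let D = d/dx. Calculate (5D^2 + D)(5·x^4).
20 x^{2} \left(x + 15\right)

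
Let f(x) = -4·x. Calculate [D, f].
-4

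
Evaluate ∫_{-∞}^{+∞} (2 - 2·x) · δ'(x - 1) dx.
2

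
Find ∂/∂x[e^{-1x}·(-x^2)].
x \left(x - 2\right) e^{- x}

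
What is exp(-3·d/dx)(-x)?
3 - x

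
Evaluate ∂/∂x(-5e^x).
- 5 e^{x}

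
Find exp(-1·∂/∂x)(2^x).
2^{x - 1}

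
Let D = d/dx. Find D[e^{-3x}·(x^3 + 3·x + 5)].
3 \left(- x^{3} + x^{2} - 3 x - 4\right) e^{- 3 x}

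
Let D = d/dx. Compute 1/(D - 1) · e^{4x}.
\frac{e^{4 x}}{3}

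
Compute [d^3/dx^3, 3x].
9\frac{d^{2}}{dx^{2}}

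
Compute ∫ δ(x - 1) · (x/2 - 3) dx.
- \frac{5}{2}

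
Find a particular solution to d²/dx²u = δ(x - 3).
\frac{|x - 3|}{2}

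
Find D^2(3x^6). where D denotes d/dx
90 x^{4}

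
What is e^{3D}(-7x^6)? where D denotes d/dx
- 7 x^{6} - 126 x^{5} - 945 x^{4} - 3780 x^{3} - 8505 x^{2} - 10206 x - 5103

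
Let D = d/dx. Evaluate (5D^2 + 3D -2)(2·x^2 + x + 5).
- 4 x^{2} + 10 x + 13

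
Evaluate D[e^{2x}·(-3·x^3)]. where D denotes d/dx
x^{2} \left(- 6 x - 9\right) e^{2 x}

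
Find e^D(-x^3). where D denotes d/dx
- x^{3} - 3 x^{2} - 3 x - 1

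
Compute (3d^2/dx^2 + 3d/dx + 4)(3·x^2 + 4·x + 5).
12 x^{2} + 34 x + 50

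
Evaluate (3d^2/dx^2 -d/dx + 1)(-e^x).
- 3 e^{x}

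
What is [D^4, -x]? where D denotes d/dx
-4D^{3}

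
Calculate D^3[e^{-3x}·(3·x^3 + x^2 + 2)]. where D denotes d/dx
27 \left(- 3 x^{3} + 8 x^{2} - 4 x - 2\right) e^{- 3 x}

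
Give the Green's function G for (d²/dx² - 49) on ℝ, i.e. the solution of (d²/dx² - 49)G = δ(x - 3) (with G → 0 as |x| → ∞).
-\frac{e^{-7|x - 3|}}{14}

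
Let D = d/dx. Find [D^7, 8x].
56D^{6}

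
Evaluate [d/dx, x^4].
4 x^{3}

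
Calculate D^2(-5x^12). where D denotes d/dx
- 660 x^{10}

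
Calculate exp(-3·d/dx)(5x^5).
5 x^{5} - 75 x^{4} + 450 x^{3} - 1350 x^{2} + 2025 x - 1215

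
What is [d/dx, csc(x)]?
- \cot{\left(x \right)} \csc{\left(x \right)}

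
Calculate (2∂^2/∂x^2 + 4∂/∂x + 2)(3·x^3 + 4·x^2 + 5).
6 x^{3} + 44 x^{2} + 68 x + 26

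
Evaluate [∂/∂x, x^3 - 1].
3 x^{2}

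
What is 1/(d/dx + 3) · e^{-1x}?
\frac{e^{- x}}{2}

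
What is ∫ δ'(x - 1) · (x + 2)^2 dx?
-6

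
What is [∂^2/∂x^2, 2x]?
4\frac{d}{dx}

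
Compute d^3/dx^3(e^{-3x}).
- 27 e^{- 3 x}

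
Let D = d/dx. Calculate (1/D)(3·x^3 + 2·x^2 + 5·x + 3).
\frac{3 x^{4}}{4} + \frac{2 x^{3}}{3} + \frac{5 x^{2}}{2} + 3 x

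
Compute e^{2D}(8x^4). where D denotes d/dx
8 x^{4} + 64 x^{3} + 192 x^{2} + 256 x + 128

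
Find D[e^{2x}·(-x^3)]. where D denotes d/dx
x^{2} \left(- 2 x - 3\right) e^{2 x}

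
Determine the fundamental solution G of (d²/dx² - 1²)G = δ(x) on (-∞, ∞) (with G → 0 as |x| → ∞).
-\frac{e^{-|x|}}{2}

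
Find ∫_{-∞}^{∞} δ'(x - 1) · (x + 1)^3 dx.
-12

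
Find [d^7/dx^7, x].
7\frac{d^{6}}{dx^{6}}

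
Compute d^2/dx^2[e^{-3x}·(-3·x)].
9 \left(2 - 3 x\right) e^{- 3 x}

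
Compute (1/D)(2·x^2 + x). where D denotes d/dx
\frac{2 x^{3}}{3} + \frac{x^{2}}{2}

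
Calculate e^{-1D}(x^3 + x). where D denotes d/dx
x^{3} - 3 x^{2} + 4 x - 2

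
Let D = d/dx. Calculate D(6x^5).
30 x^{4}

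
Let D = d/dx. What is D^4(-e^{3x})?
- 81 e^{3 x}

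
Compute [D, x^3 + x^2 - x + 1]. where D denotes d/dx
3 x^{2} + 2 x - 1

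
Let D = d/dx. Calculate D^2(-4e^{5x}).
- 100 e^{5 x}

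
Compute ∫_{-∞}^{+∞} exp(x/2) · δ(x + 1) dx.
e^{- \frac{1}{2}}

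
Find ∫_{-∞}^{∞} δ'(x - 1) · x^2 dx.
-2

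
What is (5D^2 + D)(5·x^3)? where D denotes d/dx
15 x \left(x + 10\right)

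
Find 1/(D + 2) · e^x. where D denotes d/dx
\frac{e^{x}}{3}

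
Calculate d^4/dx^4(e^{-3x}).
81 e^{- 3 x}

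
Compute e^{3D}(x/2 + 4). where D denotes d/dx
\frac{x}{2} + \frac{11}{2}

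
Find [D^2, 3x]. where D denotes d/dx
6D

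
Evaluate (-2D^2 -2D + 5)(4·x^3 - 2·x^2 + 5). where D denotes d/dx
20 x^{3} - 34 x^{2} - 40 x + 33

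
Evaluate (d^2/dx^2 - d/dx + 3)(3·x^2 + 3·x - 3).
9 x^{2} + 3 x - 6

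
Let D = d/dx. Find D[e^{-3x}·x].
\left(1 - 3 x\right) e^{- 3 x}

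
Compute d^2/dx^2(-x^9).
- 72 x^{7}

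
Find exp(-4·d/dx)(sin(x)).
\sin{\left(x - 4 \right)}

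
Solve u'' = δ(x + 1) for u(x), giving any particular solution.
\frac{|x + 1|}{2}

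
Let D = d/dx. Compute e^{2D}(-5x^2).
- 5 x^{2} - 20 x - 20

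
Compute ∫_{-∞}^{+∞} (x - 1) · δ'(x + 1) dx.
-1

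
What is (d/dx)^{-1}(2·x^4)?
\frac{2 x^{5}}{5}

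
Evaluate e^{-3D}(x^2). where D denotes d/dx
x^{2} - 6 x + 9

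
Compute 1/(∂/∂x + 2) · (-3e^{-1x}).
- 3 e^{- x}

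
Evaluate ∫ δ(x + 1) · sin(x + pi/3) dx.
\cos{\left(\frac{\pi}{6} + 1 \right)}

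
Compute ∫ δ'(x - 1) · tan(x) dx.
- \tan^{2}{\left(1 \right)} - 1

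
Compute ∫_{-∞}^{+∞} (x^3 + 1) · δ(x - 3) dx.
28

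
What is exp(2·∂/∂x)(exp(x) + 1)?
e^{x + 2} + 1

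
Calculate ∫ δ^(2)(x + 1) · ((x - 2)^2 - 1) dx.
2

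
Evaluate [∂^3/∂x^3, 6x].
18\frac{d^{2}}{dx^{2}}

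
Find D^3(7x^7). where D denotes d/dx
1470 x^{4}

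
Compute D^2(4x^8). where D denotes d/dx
224 x^{6}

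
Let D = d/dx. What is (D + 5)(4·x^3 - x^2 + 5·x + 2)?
20 x^{3} + 7 x^{2} + 23 x + 15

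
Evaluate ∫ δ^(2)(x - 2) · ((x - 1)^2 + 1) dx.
2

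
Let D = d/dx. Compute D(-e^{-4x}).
4 e^{- 4 x}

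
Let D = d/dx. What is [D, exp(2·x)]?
2 e^{2 x}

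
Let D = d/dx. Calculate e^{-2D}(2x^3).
2 x^{3} - 12 x^{2} + 24 x - 16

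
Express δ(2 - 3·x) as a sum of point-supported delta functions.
\frac{\delta(x - 2/3)}{3}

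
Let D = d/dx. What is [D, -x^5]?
- 5 x^{4}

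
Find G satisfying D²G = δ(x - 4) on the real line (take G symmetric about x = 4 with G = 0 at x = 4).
\frac{|x - 4|}{2}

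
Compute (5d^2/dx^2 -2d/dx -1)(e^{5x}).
114 e^{5 x}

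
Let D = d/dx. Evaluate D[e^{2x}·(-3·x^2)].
6 x \left(- x - 1\right) e^{2 x}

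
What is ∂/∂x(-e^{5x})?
- 5 e^{5 x}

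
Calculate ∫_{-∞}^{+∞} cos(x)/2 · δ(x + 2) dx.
\frac{\cos{\left(2 \right)}}{2}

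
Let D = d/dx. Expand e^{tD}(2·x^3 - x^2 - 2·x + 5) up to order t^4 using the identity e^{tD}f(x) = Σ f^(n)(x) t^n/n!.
2 t^{3} + t^{2} \left(6 x - 1\right) - 2 t \left(- 3 x^{2} + x + 1\right) + 2 x^{3} - x^{2} - 2 x + 5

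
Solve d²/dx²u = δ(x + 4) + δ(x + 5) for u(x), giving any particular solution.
\frac{|x + 4|}{2} + \frac{|x + 5|}{2}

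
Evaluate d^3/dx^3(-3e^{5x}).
- 375 e^{5 x}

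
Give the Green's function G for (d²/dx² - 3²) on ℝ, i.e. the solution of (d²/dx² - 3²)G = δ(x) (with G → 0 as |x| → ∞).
-\frac{e^{-3|x|}}{6}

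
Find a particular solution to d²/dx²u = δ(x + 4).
\frac{|x + 4|}{2}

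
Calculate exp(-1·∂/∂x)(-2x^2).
- 2 x^{2} + 4 x - 2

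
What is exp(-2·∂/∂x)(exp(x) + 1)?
e^{x - 2} + 1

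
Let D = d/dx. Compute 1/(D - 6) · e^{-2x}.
- \frac{e^{- 2 x}}{8}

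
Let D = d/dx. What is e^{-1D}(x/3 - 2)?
\frac{x}{3} - \frac{7}{3}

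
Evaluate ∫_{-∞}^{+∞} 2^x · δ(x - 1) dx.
2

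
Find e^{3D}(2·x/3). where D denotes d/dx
\frac{2 x}{3} + 2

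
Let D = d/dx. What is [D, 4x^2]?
8 x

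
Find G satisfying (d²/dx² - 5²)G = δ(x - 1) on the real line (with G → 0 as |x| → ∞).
-\frac{e^{-5|x - 1|}}{10}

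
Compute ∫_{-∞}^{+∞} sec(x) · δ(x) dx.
1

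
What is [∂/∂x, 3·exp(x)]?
3 e^{x}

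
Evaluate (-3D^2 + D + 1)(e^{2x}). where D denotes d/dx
- 9 e^{2 x}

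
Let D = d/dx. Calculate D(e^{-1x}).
- e^{- x}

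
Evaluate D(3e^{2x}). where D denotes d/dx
6 e^{2 x}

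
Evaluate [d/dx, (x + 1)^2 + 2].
2 x + 2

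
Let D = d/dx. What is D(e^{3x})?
3 e^{3 x}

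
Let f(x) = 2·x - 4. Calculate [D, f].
2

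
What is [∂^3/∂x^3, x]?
3\frac{d^{2}}{dx^{2}}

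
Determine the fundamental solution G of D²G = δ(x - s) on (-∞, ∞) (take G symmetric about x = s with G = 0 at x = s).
\frac{|x - s|}{2}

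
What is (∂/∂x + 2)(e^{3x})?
5 e^{3 x}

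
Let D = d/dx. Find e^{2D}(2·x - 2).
2 x + 2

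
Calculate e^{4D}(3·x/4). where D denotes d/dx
\frac{3 x}{4} + 3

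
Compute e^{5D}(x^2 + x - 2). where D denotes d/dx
x^{2} + 11 x + 28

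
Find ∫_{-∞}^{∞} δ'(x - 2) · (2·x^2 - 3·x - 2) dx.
-5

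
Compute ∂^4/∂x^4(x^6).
360 x^{2}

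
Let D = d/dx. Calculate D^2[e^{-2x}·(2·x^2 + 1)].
8 \left(x^{2} - 2 x + 1\right) e^{- 2 x}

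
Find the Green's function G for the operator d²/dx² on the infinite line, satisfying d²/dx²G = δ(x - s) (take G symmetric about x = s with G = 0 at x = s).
\frac{|x - s|}{2}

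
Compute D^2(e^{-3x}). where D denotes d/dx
9 e^{- 3 x}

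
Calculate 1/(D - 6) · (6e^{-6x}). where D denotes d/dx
- \frac{e^{- 6 x}}{2}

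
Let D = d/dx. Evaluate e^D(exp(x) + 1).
e^{x + 1} + 1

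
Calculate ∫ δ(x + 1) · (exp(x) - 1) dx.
-1 + e^{-1}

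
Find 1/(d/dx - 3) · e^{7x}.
\frac{e^{7 x}}{4}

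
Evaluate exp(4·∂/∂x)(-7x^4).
- 7 x^{4} - 112 x^{3} - 672 x^{2} - 1792 x - 1792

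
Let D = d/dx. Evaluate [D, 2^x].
2^{x} \log{\left(2 \right)}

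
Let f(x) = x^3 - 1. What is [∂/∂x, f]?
3 x^{2}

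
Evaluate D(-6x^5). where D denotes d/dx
- 30 x^{4}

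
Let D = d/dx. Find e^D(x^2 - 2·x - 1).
x^{2} - 2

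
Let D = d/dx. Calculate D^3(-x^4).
- 24 x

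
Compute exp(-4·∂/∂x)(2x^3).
2 x^{3} - 24 x^{2} + 96 x - 128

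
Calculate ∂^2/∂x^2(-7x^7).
- 294 x^{5}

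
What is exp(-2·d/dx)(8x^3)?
8 x^{3} - 48 x^{2} + 96 x - 64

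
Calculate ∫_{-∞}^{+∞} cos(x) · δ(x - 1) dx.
\cos{\left(1 \right)}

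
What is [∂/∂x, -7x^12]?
- 84 x^{11}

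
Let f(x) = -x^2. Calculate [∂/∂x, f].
- 2 x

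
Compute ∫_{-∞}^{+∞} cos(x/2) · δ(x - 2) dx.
\cos{\left(1 \right)}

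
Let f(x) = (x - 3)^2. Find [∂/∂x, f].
2 x - 6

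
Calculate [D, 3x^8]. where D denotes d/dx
24 x^{7}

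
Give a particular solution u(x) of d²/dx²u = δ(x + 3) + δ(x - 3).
\frac{|x + 3|}{2} + \frac{|x - 3|}{2}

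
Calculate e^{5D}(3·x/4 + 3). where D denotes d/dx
\frac{3 x}{4} + \frac{27}{4}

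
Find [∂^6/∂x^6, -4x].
-24\frac{d^{5}}{dx^{5}}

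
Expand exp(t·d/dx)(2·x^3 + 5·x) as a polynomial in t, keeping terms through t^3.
2 t^{3} + 6 t^{2} x + t \left(6 x^{2} + 5\right) + 2 x^{3} + 5 x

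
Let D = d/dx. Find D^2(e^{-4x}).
16 e^{- 4 x}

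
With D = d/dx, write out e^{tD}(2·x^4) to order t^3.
2 x \left(4 t^{3} + 6 t^{2} x + 4 t x^{2} + x^{3}\right)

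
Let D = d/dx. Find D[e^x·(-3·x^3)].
3 x^{2} \left(- x - 3\right) e^{x}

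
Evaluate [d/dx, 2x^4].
8 x^{3}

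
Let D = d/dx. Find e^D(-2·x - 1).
- 2 x - 3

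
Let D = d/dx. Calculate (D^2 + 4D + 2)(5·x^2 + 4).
10 x^{2} + 40 x + 18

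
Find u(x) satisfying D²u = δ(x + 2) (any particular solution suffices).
\frac{|x + 2|}{2}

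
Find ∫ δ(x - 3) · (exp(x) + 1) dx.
1 + e^{3}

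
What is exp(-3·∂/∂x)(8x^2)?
8 x^{2} - 48 x + 72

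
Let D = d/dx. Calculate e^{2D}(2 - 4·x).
- 4 x - 6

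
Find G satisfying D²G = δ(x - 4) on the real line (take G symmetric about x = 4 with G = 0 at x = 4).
\frac{|x - 4|}{2}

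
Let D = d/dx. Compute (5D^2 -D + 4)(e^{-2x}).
26 e^{- 2 x}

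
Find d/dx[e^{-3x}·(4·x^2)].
4 x \left(2 - 3 x\right) e^{- 3 x}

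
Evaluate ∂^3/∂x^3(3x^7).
630 x^{4}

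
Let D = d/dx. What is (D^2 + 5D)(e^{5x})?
50 e^{5 x}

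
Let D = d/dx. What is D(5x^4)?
20 x^{3}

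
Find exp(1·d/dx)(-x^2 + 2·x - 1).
- x^{2}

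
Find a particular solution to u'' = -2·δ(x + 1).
-|x + 1|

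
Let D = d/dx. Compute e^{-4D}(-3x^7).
- 3 x^{7} + 84 x^{6} - 1008 x^{5} + 6720 x^{4} - 26880 x^{3} + 64512 x^{2} - 86016 x + 49152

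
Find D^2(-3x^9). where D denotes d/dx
- 216 x^{7}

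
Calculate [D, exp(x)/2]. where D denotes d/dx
\frac{e^{x}}{2}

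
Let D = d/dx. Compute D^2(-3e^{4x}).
- 48 e^{4 x}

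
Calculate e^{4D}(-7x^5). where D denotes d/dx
- 7 x^{5} - 140 x^{4} - 1120 x^{3} - 4480 x^{2} - 8960 x - 7168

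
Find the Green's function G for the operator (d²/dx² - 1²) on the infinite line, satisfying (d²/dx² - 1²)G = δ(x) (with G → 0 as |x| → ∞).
-\frac{e^{-|x|}}{2}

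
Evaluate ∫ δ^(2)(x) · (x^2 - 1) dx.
2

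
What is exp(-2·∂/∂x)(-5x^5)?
- 5 x^{5} + 50 x^{4} - 200 x^{3} + 400 x^{2} - 400 x + 160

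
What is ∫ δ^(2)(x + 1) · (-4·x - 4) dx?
0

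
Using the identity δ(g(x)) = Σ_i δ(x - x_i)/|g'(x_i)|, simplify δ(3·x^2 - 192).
\frac{\delta(x - 8) + \delta(x + 8)}{48}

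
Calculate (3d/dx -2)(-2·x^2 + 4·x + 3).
4 x^{2} - 20 x + 6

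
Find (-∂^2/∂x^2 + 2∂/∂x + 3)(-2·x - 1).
- 6 x - 7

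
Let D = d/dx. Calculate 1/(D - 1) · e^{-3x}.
- \frac{e^{- 3 x}}{4}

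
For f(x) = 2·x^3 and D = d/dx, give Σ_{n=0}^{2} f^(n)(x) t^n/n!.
2 x \left(3 t^{2} + 3 t x + x^{2}\right)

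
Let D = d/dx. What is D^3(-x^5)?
- 60 x^{2}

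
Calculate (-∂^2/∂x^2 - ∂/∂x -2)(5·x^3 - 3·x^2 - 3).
- 10 x^{3} - 9 x^{2} - 24 x + 12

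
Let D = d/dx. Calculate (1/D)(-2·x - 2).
- x^{2} - 2 x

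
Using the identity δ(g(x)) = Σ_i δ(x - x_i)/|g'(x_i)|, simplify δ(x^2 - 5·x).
\frac{\delta(x - 5) + \delta(x)}{5}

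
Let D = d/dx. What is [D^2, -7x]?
-14D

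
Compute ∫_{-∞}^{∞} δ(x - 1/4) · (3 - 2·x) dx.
\frac{5}{2}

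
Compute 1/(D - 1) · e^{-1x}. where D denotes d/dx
- \frac{e^{- x}}{2}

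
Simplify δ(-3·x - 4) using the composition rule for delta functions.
\frac{\delta(x + 4/3)}{3}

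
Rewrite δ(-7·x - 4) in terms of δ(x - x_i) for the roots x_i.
\frac{\delta(x + 4/7)}{7}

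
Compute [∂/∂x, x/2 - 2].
\frac{1}{2}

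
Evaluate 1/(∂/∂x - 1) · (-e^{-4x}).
\frac{e^{- 4 x}}{5}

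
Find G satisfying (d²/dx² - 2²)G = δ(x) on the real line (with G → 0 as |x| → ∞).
-\frac{e^{-2|x|}}{4}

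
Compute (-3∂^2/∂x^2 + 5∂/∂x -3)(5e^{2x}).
- 25 e^{2 x}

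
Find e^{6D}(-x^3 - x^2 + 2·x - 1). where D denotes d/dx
- x^{3} - 19 x^{2} - 118 x - 241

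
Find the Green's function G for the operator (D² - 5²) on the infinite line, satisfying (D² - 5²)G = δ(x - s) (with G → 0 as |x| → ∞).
-\frac{e^{-5|x-s|}}{10}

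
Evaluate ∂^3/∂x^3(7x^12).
9240 x^{9}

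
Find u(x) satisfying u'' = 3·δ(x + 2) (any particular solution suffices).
\frac{3|x + 2|}{2}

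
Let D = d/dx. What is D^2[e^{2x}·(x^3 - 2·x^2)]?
\left(4 x^{3} + 4 x^{2} - 10 x - 4\right) e^{2 x}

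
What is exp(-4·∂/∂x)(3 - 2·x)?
11 - 2 x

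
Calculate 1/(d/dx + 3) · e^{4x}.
\frac{e^{4 x}}{7}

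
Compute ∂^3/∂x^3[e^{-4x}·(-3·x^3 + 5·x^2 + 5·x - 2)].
2 \left(96 x^{3} - 376 x^{2} + 188 x + 115\right) e^{- 4 x}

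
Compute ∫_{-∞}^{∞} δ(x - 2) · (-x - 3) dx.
-5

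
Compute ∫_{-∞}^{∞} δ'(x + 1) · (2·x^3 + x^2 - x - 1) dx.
-3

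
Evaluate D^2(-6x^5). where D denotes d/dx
- 120 x^{3}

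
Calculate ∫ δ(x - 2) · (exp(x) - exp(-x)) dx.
2 \sinh{\left(2 \right)}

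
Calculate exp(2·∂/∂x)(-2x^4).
- 2 x^{4} - 16 x^{3} - 48 x^{2} - 64 x - 32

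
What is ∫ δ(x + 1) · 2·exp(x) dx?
\frac{2}{e}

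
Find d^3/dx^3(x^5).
60 x^{2}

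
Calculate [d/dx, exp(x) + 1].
e^{x}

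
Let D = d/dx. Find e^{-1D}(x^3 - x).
x \left(x^{2} - 3 x + 2\right)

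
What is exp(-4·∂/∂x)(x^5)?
x^{5} - 20 x^{4} + 160 x^{3} - 640 x^{2} + 1280 x - 1024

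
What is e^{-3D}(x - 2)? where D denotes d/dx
x - 5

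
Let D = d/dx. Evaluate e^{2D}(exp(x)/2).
\frac{e^{x + 2}}{2}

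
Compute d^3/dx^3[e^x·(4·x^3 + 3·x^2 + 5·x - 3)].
\left(4 x^{3} + 39 x^{2} + 95 x + 54\right) e^{x}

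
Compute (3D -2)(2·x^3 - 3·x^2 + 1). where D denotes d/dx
- 4 x^{3} + 24 x^{2} - 18 x - 2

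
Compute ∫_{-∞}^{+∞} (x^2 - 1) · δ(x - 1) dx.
0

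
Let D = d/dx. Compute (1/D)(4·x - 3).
2 x^{2} - 3 x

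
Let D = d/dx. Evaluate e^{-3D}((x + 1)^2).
x^{2} - 4 x + 4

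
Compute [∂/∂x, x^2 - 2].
2 x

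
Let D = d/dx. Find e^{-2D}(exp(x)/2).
\frac{e^{x - 2}}{2}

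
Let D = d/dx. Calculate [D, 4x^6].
24 x^{5}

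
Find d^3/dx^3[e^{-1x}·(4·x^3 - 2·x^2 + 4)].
2 \left(- 2 x^{3} + 19 x^{2} - 42 x + 16\right) e^{- x}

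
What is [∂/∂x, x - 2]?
1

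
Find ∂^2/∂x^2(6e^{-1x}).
6 e^{- x}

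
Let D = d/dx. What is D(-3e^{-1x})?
3 e^{- x}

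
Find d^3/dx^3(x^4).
24 x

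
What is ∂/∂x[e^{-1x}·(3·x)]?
3 \left(1 - x\right) e^{- x}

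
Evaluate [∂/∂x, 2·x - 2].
2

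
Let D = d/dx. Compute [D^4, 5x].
20D^{3}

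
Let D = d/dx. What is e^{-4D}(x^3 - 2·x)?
x^{3} - 12 x^{2} + 46 x - 56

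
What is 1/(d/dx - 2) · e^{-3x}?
- \frac{e^{- 3 x}}{5}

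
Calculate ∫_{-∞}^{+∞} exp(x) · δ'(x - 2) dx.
- e^{2}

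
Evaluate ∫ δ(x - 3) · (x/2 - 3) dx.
- \frac{3}{2}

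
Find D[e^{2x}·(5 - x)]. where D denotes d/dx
\left(9 - 2 x\right) e^{2 x}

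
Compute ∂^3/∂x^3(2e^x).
2 e^{x}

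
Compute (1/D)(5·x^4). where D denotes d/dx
x^{5}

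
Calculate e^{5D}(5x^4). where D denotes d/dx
5 x^{4} + 100 x^{3} + 750 x^{2} + 2500 x + 3125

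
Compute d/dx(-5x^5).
- 25 x^{4}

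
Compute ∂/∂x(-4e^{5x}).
- 20 e^{5 x}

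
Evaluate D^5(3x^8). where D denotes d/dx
20160 x^{3}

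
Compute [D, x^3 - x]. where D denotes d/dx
3 x^{2} - 1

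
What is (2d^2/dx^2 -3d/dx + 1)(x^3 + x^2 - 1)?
x^{3} - 8 x^{2} + 6 x + 3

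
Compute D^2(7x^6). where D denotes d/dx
210 x^{4}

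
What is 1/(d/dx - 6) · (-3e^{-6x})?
\frac{e^{- 6 x}}{4}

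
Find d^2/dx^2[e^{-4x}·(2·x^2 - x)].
4 \left(8 x^{2} - 12 x + 3\right) e^{- 4 x}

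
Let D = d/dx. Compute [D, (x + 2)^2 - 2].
2 x + 4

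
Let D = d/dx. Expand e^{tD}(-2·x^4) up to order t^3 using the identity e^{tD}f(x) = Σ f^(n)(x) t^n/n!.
2 x \left(- 4 t^{3} - 6 t^{2} x - 4 t x^{2} - x^{3}\right)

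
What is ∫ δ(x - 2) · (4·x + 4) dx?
12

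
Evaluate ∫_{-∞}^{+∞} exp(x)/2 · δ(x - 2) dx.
\frac{e^{2}}{2}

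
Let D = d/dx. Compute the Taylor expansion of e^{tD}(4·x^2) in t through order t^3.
4 t^{2} + 8 t x + 4 x^{2}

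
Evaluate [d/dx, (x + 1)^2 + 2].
2 x + 2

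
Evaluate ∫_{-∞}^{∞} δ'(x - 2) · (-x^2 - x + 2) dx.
5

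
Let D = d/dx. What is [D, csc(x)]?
- \cot{\left(x \right)} \csc{\left(x \right)}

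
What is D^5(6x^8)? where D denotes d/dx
40320 x^{3}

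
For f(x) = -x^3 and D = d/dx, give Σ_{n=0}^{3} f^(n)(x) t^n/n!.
- t^{3} - 3 t^{2} x - 3 t x^{2} - x^{3}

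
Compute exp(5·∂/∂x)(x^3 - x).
x^{3} + 15 x^{2} + 74 x + 120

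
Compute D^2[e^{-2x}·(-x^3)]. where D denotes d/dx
2 x \left(- 2 x^{2} + 6 x - 3\right) e^{- 2 x}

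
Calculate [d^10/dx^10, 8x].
80\frac{d^{9}}{dx^{9}}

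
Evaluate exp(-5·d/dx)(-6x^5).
- 6 x^{5} + 150 x^{4} - 1500 x^{3} + 7500 x^{2} - 18750 x + 18750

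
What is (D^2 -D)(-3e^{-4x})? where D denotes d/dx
- 60 e^{- 4 x}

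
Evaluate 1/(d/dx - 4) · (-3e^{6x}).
- \frac{3 e^{6 x}}{2}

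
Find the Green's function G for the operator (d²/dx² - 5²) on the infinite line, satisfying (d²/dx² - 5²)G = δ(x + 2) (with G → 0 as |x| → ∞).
-\frac{e^{-5|x + 2|}}{10}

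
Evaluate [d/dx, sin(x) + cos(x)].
- \sin{\left(x \right)} + \cos{\left(x \right)}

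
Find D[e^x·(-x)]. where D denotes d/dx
\left(- x - 1\right) e^{x}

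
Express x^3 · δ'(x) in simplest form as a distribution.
0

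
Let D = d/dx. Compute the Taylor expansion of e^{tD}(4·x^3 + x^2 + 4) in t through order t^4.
4 t^{3} + t^{2} \left(12 x + 1\right) + 2 t x \left(6 x + 1\right) + 4 x^{3} + x^{2} + 4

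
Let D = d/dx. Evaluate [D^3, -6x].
-18D^{2}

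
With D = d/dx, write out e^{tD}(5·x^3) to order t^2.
5 x \left(3 t^{2} + 3 t x + x^{2}\right)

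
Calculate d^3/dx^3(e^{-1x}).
- e^{- x}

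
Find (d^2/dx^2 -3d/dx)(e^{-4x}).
28 e^{- 4 x}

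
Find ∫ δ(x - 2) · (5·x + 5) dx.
15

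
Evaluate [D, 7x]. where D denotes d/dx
7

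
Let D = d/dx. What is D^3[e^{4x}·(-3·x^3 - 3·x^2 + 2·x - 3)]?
\left(- 192 x^{3} - 624 x^{2} - 376 x - 186\right) e^{4 x}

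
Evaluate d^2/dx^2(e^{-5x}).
25 e^{- 5 x}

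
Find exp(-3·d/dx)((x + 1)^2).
x^{2} - 4 x + 4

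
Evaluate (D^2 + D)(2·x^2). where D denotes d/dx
4 x + 4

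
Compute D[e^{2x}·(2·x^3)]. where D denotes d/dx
x^{2} \left(4 x + 6\right) e^{2 x}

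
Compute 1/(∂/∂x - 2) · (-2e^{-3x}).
\frac{2 e^{- 3 x}}{5}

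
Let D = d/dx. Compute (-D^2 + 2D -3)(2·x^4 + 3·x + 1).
- 6 x^{4} + 16 x^{3} - 24 x^{2} - 9 x + 3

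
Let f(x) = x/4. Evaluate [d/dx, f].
\frac{1}{4}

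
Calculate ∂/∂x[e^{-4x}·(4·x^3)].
x^{2} \left(12 - 16 x\right) e^{- 4 x}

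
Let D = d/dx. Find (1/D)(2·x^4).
\frac{2 x^{5}}{5}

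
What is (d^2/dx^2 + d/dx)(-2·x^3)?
6 x \left(- x - 2\right)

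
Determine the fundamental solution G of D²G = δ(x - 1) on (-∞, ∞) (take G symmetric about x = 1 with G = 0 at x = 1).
\frac{|x - 1|}{2}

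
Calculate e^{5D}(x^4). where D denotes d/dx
x^{4} + 20 x^{3} + 150 x^{2} + 500 x + 625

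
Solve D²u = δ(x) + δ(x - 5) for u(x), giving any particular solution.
\frac{|x|}{2} + \frac{|x - 5|}{2}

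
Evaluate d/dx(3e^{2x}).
6 e^{2 x}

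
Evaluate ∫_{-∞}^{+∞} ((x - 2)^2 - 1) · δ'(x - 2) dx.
0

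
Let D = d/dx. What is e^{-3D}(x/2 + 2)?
\frac{x}{2} + \frac{1}{2}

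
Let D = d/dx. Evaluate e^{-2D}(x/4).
\frac{x}{4} - \frac{1}{2}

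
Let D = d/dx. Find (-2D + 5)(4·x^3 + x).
20 x^{3} - 24 x^{2} + 5 x - 2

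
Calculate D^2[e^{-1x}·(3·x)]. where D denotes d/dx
3 \left(x - 2\right) e^{- x}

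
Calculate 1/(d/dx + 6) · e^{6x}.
\frac{e^{6 x}}{12}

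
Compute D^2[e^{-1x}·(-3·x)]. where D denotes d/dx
3 \left(2 - x\right) e^{- x}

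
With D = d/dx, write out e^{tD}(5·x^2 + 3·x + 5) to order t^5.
5 t^{2} + t \left(10 x + 3\right) + 5 x^{2} + 3 x + 5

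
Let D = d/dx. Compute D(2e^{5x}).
10 e^{5 x}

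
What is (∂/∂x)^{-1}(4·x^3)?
x^{4}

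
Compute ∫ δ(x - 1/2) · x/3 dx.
\frac{1}{6}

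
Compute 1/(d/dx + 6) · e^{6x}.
\frac{e^{6 x}}{12}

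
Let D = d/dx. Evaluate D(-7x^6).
- 42 x^{5}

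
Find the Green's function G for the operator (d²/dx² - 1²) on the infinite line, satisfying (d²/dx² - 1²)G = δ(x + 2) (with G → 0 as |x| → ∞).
-\frac{e^{-|x + 2|}}{2}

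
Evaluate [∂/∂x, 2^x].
2^{x} \log{\left(2 \right)}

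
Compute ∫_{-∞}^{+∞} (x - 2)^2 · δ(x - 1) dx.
1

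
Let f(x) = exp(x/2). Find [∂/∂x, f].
\frac{e^{\frac{x}{2}}}{2}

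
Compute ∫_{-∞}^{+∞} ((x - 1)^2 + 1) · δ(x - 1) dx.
1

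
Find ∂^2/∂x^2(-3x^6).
- 90 x^{4}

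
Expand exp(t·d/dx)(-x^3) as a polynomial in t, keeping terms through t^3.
- t^{3} - 3 t^{2} x - 3 t x^{2} - x^{3}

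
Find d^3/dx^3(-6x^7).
- 1260 x^{4}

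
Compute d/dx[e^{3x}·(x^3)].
3 x^{2} \left(x + 1\right) e^{3 x}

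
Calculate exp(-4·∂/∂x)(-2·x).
8 - 2 x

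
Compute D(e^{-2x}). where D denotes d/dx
- 2 e^{- 2 x}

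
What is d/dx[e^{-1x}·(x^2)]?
x \left(2 - x\right) e^{- x}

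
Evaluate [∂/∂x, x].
1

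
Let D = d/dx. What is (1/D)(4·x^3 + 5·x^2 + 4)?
x^{4} + \frac{5 x^{3}}{3} + 4 x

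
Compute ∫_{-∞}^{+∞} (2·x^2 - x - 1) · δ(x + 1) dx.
2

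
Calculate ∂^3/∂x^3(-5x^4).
- 120 x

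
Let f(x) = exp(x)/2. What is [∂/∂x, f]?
\frac{e^{x}}{2}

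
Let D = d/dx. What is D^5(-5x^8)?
- 33600 x^{3}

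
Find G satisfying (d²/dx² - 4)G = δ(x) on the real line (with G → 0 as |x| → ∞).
-\frac{e^{-2|x|}}{4}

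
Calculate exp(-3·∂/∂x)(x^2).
x^{2} - 6 x + 9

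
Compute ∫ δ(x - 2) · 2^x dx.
4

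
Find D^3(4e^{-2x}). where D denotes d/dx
- 32 e^{- 2 x}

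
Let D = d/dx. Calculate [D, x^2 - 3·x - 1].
2 x - 3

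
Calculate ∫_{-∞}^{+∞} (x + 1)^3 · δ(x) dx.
1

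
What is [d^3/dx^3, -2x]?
-6\frac{d^{2}}{dx^{2}}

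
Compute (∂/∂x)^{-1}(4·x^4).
\frac{4 x^{5}}{5}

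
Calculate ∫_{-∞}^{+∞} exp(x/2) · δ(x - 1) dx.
e^{\frac{1}{2}}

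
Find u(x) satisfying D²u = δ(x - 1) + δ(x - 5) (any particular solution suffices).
\frac{|x - 1|}{2} + \frac{|x - 5|}{2}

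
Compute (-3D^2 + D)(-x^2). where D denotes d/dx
6 - 2 x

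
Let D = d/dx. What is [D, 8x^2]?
16 x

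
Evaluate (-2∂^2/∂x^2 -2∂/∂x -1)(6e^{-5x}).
- 246 e^{- 5 x}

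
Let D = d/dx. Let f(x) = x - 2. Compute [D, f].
1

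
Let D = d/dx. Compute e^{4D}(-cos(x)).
- \cos{\left(x + 4 \right)}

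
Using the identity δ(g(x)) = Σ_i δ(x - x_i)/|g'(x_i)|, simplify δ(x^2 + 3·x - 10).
\frac{\delta(x - 2) + \delta(x + 5)}{7}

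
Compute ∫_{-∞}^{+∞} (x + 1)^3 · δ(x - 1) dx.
8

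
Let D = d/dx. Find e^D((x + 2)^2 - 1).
x^{2} + 6 x + 8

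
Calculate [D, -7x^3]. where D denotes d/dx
- 21 x^{2}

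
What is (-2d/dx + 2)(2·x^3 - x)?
4 x^{3} - 12 x^{2} - 2 x + 2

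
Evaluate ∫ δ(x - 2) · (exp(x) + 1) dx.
1 + e^{2}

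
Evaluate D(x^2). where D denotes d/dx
2 x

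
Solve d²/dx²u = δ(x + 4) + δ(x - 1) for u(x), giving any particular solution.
\frac{|x + 4|}{2} + \frac{|x - 1|}{2}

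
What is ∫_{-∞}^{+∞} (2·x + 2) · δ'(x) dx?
-2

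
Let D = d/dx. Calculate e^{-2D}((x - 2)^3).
x^{3} - 12 x^{2} + 48 x - 64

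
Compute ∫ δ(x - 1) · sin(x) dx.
\sin{\left(1 \right)}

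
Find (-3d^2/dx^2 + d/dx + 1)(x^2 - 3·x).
x^{2} - x - 9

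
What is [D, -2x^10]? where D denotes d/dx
- 20 x^{9}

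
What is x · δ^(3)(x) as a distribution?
-3\delta^{(2)}(x)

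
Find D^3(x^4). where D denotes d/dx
24 x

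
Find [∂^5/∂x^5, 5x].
25\frac{d^{4}}{dx^{4}}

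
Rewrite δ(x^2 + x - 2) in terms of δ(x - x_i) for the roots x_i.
\frac{\delta(x + 2) + \delta(x - 1)}{3}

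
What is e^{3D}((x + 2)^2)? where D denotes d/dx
x^{2} + 10 x + 25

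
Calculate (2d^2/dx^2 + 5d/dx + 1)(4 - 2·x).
- 2 x - 6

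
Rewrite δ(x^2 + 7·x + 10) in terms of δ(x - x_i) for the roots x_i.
\frac{\delta(x + 5) + \delta(x + 2)}{3}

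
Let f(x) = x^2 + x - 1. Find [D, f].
2 x + 1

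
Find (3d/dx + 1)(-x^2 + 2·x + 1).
- x^{2} - 4 x + 7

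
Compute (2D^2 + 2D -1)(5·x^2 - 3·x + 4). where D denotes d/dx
- 5 x^{2} + 23 x + 10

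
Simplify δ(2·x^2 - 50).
\frac{\delta(x - 5) + \delta(x + 5)}{20}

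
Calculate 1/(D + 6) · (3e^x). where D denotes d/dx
\frac{3 e^{x}}{7}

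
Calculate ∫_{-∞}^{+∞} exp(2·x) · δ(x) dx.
1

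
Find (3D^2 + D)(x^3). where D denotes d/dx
3 x \left(x + 6\right)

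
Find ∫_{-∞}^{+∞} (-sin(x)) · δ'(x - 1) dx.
\cos{\left(1 \right)}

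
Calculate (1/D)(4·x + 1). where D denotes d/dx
2 x^{2} + x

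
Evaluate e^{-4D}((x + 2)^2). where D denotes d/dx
x^{2} - 4 x + 4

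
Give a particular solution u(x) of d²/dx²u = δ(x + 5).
\frac{|x + 5|}{2}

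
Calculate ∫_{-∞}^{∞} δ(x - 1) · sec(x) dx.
\sec{\left(1 \right)}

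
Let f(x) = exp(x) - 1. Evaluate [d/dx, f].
e^{x}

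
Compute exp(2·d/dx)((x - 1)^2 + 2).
x^{2} + 2 x + 3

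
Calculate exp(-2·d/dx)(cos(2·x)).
\cos{\left(2 x - 4 \right)}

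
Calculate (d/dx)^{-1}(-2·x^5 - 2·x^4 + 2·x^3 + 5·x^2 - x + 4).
- \frac{x^{6}}{3} - \frac{2 x^{5}}{5} + \frac{x^{4}}{2} + \frac{5 x^{3}}{3} - \frac{x^{2}}{2} + 4 x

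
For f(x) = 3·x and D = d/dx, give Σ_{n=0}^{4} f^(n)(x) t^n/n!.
3 t + 3 x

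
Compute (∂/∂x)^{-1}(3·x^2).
x^{3}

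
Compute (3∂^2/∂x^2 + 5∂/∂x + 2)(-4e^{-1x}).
0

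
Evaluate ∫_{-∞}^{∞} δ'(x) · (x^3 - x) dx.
1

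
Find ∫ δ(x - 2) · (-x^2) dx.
-4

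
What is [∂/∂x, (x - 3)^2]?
2 x - 6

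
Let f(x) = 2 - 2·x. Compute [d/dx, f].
-2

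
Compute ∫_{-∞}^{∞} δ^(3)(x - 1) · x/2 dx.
0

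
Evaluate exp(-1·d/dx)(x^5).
x^{5} - 5 x^{4} + 10 x^{3} - 10 x^{2} + 5 x - 1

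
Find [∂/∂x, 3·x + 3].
3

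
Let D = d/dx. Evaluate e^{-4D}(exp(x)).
e^{x - 4}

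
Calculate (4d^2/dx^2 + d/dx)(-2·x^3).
6 x \left(- x - 8\right)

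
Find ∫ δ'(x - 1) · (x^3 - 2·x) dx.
-1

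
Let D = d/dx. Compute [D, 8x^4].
32 x^{3}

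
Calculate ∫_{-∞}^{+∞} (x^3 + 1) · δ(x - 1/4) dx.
\frac{65}{64}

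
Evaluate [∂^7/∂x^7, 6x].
42\frac{d^{6}}{dx^{6}}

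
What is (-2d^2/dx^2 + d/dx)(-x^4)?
4 x^{2} \left(6 - x\right)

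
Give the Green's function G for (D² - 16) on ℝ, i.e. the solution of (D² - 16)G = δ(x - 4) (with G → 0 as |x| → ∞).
-\frac{e^{-4|x - 4|}}{8}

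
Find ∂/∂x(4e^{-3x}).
- 12 e^{- 3 x}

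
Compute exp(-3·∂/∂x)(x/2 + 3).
\frac{x}{2} + \frac{3}{2}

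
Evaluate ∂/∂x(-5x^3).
- 15 x^{2}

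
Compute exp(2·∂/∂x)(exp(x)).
e^{x + 2}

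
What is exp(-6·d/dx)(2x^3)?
2 x^{3} - 36 x^{2} + 216 x - 432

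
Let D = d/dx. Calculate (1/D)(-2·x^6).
- \frac{2 x^{7}}{7}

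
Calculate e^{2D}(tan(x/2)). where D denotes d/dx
\tan{\left(\frac{x}{2} + 1 \right)}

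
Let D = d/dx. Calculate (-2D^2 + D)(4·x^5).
20 x^{3} \left(x - 8\right)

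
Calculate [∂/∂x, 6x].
6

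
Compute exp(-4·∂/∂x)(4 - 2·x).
12 - 2 x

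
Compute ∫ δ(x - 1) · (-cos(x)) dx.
- \cos{\left(1 \right)}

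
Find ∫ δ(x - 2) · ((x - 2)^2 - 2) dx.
-2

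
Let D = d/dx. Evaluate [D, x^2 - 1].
2 x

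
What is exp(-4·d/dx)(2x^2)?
2 x^{2} - 16 x + 32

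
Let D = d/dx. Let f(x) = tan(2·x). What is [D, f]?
\frac{2}{\cos^{2}{\left(2 x \right)}}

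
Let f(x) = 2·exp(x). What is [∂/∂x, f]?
2 e^{x}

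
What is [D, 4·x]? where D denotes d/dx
4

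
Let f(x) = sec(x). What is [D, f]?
\tan{\left(x \right)} \sec{\left(x \right)}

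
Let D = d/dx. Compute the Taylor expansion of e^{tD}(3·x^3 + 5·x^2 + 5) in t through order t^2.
t^{2} \left(9 x + 5\right) + t x \left(9 x + 10\right) + 3 x^{3} + 5 x^{2} + 5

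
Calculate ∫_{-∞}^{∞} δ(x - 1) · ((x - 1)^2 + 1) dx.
1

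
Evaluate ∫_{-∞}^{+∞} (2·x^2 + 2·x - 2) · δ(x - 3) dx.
22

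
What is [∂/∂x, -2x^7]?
- 14 x^{6}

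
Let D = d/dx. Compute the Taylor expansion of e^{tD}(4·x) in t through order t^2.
4 t + 4 x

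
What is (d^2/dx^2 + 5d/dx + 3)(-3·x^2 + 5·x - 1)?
- 9 x^{2} - 15 x + 16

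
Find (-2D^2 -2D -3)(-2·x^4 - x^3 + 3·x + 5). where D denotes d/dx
6 x^{4} + 19 x^{3} + 54 x^{2} + 3 x - 21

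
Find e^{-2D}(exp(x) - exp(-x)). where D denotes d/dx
- e^{2 - x} + e^{x - 2}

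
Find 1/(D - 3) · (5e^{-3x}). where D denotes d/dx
- \frac{5 e^{- 3 x}}{6}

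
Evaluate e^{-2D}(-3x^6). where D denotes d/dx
- 3 x^{6} + 36 x^{5} - 180 x^{4} + 480 x^{3} - 720 x^{2} + 576 x - 192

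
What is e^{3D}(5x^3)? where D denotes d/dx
5 x^{3} + 45 x^{2} + 135 x + 135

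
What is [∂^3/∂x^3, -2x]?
-6\frac{d^{2}}{dx^{2}}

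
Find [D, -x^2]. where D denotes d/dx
- 2 x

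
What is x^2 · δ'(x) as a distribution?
0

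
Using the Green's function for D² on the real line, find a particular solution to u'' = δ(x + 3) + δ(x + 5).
\frac{|x + 3|}{2} + \frac{|x + 5|}{2}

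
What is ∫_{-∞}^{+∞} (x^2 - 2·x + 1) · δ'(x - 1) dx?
0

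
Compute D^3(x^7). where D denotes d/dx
210 x^{4}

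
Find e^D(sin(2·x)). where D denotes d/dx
\sin{\left(2 x + 2 \right)}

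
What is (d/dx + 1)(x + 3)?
x + 4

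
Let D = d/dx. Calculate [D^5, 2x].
10D^{4}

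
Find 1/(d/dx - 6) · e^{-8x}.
- \frac{e^{- 8 x}}{14}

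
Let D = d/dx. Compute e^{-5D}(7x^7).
7 x^{7} - 245 x^{6} + 3675 x^{5} - 30625 x^{4} + 153125 x^{3} - 459375 x^{2} + 765625 x - 546875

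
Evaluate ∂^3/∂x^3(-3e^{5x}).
- 375 e^{5 x}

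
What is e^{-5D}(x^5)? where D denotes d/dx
x^{5} - 25 x^{4} + 250 x^{3} - 1250 x^{2} + 3125 x - 3125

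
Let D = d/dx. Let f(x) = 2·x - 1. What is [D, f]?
2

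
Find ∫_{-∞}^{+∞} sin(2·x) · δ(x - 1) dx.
\sin{\left(2 \right)}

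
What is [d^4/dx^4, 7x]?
28\frac{d^{3}}{dx^{3}}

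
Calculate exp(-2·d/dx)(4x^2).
4 x^{2} - 16 x + 16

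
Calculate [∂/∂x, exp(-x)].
- e^{- x}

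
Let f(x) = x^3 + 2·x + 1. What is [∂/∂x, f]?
3 x^{2} + 2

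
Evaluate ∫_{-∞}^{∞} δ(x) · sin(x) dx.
0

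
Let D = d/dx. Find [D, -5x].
-5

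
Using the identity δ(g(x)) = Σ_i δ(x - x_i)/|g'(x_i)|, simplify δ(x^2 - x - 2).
\frac{\delta(x - 2) + \delta(x + 1)}{3}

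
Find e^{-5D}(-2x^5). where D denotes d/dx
- 2 x^{5} + 50 x^{4} - 500 x^{3} + 2500 x^{2} - 6250 x + 6250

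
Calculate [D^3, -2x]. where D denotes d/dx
-6D^{2}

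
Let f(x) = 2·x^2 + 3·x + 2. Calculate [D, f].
4 x + 3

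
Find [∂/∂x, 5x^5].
25 x^{4}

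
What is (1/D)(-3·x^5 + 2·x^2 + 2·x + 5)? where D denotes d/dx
- \frac{x^{6}}{2} + \frac{2 x^{3}}{3} + x^{2} + 5 x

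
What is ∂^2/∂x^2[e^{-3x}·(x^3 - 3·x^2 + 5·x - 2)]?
3 \left(3 x^{3} - 15 x^{2} + 29 x - 18\right) e^{- 3 x}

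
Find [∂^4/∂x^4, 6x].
24\frac{d^{3}}{dx^{3}}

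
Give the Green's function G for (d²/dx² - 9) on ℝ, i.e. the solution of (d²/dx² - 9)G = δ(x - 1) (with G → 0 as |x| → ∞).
-\frac{e^{-3|x - 1|}}{6}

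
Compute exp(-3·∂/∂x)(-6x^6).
- 6 x^{6} + 108 x^{5} - 810 x^{4} + 3240 x^{3} - 7290 x^{2} + 8748 x - 4374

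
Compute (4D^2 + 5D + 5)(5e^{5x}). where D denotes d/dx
650 e^{5 x}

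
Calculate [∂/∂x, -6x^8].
- 48 x^{7}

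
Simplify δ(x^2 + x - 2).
\frac{\delta(x - 1) + \delta(x + 2)}{3}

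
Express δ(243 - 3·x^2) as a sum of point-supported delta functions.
\frac{\delta(x - 9) + \delta(x + 9)}{54}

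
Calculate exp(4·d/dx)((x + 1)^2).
x^{2} + 10 x + 25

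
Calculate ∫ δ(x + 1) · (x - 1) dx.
-2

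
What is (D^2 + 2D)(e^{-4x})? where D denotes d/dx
8 e^{- 4 x}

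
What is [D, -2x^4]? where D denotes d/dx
- 8 x^{3}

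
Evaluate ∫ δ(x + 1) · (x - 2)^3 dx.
-27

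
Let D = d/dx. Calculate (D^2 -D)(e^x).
0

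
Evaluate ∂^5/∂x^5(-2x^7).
- 5040 x^{2}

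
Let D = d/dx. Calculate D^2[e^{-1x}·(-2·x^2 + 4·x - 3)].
\left(- 2 x^{2} + 12 x - 15\right) e^{- x}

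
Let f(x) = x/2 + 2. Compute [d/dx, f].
\frac{1}{2}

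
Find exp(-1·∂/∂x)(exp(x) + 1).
e^{x - 1} + 1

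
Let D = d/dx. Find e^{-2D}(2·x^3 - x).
2 x^{3} - 12 x^{2} + 23 x - 14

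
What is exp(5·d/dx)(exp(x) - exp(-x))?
2 \sinh{\left(x + 5 \right)}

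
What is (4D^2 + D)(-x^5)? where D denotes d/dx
5 x^{3} \left(- x - 16\right)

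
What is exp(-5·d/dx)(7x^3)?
7 x^{3} - 105 x^{2} + 525 x - 875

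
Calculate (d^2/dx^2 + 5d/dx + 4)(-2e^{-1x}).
0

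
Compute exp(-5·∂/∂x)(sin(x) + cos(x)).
\sqrt{2} \cos{\left(- x + \frac{\pi}{4} + 5 \right)}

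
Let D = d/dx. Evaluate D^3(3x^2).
0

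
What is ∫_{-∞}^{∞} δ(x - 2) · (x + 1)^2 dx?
9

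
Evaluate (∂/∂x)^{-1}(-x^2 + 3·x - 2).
- \frac{x^{3}}{3} + \frac{3 x^{2}}{2} - 2 x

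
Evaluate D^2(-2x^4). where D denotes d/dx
- 24 x^{2}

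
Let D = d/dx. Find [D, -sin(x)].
- \cos{\left(x \right)}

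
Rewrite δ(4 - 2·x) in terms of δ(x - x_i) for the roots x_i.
\frac{\delta(x - 2)}{2}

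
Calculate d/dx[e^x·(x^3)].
x^{2} \left(x + 3\right) e^{x}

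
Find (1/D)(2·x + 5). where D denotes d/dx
x^{2} + 5 x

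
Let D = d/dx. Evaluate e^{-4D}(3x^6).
3 x^{6} - 72 x^{5} + 720 x^{4} - 3840 x^{3} + 11520 x^{2} - 18432 x + 12288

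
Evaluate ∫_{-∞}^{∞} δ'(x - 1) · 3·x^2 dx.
-6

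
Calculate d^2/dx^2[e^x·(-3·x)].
3 \left(- x - 2\right) e^{x}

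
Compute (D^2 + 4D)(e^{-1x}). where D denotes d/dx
- 3 e^{- x}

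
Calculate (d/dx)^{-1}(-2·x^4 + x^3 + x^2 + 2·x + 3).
- \frac{2 x^{5}}{5} + \frac{x^{4}}{4} + \frac{x^{3}}{3} + x^{2} + 3 x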